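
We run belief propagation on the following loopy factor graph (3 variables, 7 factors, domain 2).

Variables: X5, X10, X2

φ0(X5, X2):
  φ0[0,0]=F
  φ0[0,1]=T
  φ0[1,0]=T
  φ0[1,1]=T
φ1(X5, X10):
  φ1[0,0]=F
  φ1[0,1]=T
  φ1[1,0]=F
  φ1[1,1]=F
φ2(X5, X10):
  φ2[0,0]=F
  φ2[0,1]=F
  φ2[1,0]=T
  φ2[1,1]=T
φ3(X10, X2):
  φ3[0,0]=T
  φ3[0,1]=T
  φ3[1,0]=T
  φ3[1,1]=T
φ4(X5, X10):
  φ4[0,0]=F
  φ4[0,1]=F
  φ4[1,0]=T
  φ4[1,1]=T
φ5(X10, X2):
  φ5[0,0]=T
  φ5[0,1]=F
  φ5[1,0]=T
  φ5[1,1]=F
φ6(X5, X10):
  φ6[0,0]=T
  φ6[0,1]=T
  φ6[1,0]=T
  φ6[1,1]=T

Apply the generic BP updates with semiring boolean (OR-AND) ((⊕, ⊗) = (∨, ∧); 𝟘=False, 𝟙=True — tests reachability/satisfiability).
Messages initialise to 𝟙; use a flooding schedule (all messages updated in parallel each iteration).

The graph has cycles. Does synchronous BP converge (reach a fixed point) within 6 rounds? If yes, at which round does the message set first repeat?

NOT CONVERGED within 6 rounds

init: all messages = 𝟙 over 2 values
r1 m[φ0→X5] = [T, T]
r1 m[φ0→X2] = [T, T]
r1 m[φ1→X5] = [T, F]
r1 m[φ1→X10] = [F, T]
r1 m[φ2→X5] = [F, T]
r1 m[φ2→X10] = [T, T]
r1 m[φ3→X10] = [T, T]
r1 m[φ3→X2] = [T, T]
r1 m[φ4→X5] = [F, T]
r1 m[φ4→X10] = [T, T]
r1 m[φ5→X10] = [T, T]
r1 m[φ5→X2] = [T, F]
r1 m[φ6→X5] = [T, T]
r1 m[φ6→X10] = [T, T]
r1 m[X5→φ0] = [T, T]
r1 m[X5→φ1] = [T, T]
r1 m[X5→φ2] = [T, T]
r1 m[X5→φ4] = [T, T]
r1 m[X5→φ6] = [T, T]
r1 m[X10→φ1] = [T, T]
r1 m[X10→φ2] = [T, T]
r1 m[X10→φ3] = [T, T]
r1 m[X10→φ4] = [T, T]
r1 m[X10→φ5] = [T, T]
r1 m[X10→φ6] = [T, T]
r1 m[X2→φ0] = [T, T]
r1 m[X2→φ3] = [T, T]
r1 m[X2→φ5] = [T, T]
r2 m[φ0→X5] = [T, T]
r2 m[φ0→X2] = [T, T]
r2 m[φ1→X5] = [T, F]
r2 m[φ1→X10] = [F, T]
r2 m[φ2→X5] = [F, T]
r2 m[φ2→X10] = [T, T]
r2 m[φ3→X10] = [T, T]
r2 m[φ3→X2] = [T, T]
r2 m[φ4→X5] = [F, T]
r2 m[φ4→X10] = [T, T]
r2 m[φ5→X10] = [T, T]
r2 m[φ5→X2] = [T, F]
r2 m[φ6→X5] = [T, T]
r2 m[φ6→X10] = [T, T]
r2 m[X5→φ0] = [F, F]
r2 m[X5→φ1] = [F, T]
r2 m[X5→φ2] = [F, F]
r2 m[X5→φ4] = [F, F]
r2 m[X5→φ6] = [F, F]
r2 m[X10→φ1] = [T, T]
r2 m[X10→φ2] = [F, T]
r2 m[X10→φ3] = [F, T]
r2 m[X10→φ4] = [F, T]
r2 m[X10→φ5] = [F, T]
r2 m[X10→φ6] = [F, T]
r2 m[X2→φ0] = [T, F]
r2 m[X2→φ3] = [T, F]
r2 m[X2→φ5] = [T, T]
r3 m[φ0→X5] = [F, T]
r3 m[φ0→X2] = [F, F]
r3 m[φ1→X5] = [T, F]
r3 m[φ1→X10] = [F, F]
r3 m[φ2→X5] = [F, T]
r3 m[φ2→X10] = [F, F]
r3 m[φ3→X10] = [T, T]
r3 m[φ3→X2] = [T, T]
r3 m[φ4→X5] = [F, T]
r3 m[φ4→X10] = [F, F]
r3 m[φ5→X10] = [T, T]
r3 m[φ5→X2] = [T, F]
r3 m[φ6→X5] = [T, T]
r3 m[φ6→X10] = [F, F]
r3 m[X5→φ0] = [F, F]
r3 m[X5→φ1] = [F, T]
r3 m[X5→φ2] = [F, F]
r3 m[X5→φ4] = [F, F]
r3 m[X5→φ6] = [F, F]
r3 m[X10→φ1] = [T, T]
r3 m[X10→φ2] = [F, T]
r3 m[X10→φ3] = [F, T]
r3 m[X10→φ4] = [F, T]
r3 m[X10→φ5] = [F, T]
r3 m[X10→φ6] = [F, T]
r3 m[X2→φ0] = [T, F]
r3 m[X2→φ3] = [T, F]
r3 m[X2→φ5] = [T, T]
r4 m[φ0→X5] = [F, T]
r4 m[φ0→X2] = [F, F]
r4 m[φ1→X5] = [T, F]
r4 m[φ1→X10] = [F, F]
r4 m[φ2→X5] = [F, T]
r4 m[φ2→X10] = [F, F]
r4 m[φ3→X10] = [T, T]
r4 m[φ3→X2] = [T, T]
r4 m[φ4→X5] = [F, T]
r4 m[φ4→X10] = [F, F]
r4 m[φ5→X10] = [T, T]
r4 m[φ5→X2] = [T, F]
r4 m[φ6→X5] = [T, T]
r4 m[φ6→X10] = [F, F]
r4 m[X5→φ0] = [F, F]
r4 m[X5→φ1] = [F, T]
r4 m[X5→φ2] = [F, F]
r4 m[X5→φ4] = [F, F]
r4 m[X5→φ6] = [F, F]
r4 m[X10→φ1] = [F, F]
r4 m[X10→φ2] = [F, F]
r4 m[X10→φ3] = [F, F]
r4 m[X10→φ4] = [F, F]
r4 m[X10→φ5] = [F, F]
r4 m[X10→φ6] = [F, F]
r4 m[X2→φ0] = [T, F]
r4 m[X2→φ3] = [F, F]
r4 m[X2→φ5] = [F, F]
r5 m[φ0→X5] = [F, T]
r5 m[φ0→X2] = [F, F]
r5 m[φ1→X5] = [F, F]
r5 m[φ1→X10] = [F, F]
r5 m[φ2→X5] = [F, F]
r5 m[φ2→X10] = [F, F]
r5 m[φ3→X10] = [F, F]
r5 m[φ3→X2] = [F, F]
r5 m[φ4→X5] = [F, F]
r5 m[φ4→X10] = [F, F]
r5 m[φ5→X10] = [F, F]
r5 m[φ5→X2] = [F, F]
r5 m[φ6→X5] = [F, F]
r5 m[φ6→X10] = [F, F]
r5 m[X5→φ0] = [F, F]
r5 m[X5→φ1] = [F, T]
r5 m[X5→φ2] = [F, F]
r5 m[X5→φ4] = [F, F]
r5 m[X5→φ6] = [F, F]
r5 m[X10→φ1] = [F, F]
r5 m[X10→φ2] = [F, F]
r5 m[X10→φ3] = [F, F]
r5 m[X10→φ4] = [F, F]
r5 m[X10→φ5] = [F, F]
r5 m[X10→φ6] = [F, F]
r5 m[X2→φ0] = [T, F]
r5 m[X2→φ3] = [F, F]
r5 m[X2→φ5] = [F, F]
r6 m[φ0→X5] = [F, T]
r6 m[φ0→X2] = [F, F]
r6 m[φ1→X5] = [F, F]
r6 m[φ1→X10] = [F, F]
r6 m[φ2→X5] = [F, F]
r6 m[φ2→X10] = [F, F]
r6 m[φ3→X10] = [F, F]
r6 m[φ3→X2] = [F, F]
r6 m[φ4→X5] = [F, F]
r6 m[φ4→X10] = [F, F]
r6 m[φ5→X10] = [F, F]
r6 m[φ5→X2] = [F, F]
r6 m[φ6→X5] = [F, F]
r6 m[φ6→X10] = [F, F]
r6 m[X5→φ0] = [F, F]
r6 m[X5→φ1] = [F, F]
r6 m[X5→φ2] = [F, F]
r6 m[X5→φ4] = [F, F]
r6 m[X5→φ6] = [F, F]
r6 m[X10→φ1] = [F, F]
r6 m[X10→φ2] = [F, F]
r6 m[X10→φ3] = [F, F]
r6 m[X10→φ4] = [F, F]
r6 m[X10→φ5] = [F, F]
r6 m[X10→φ6] = [F, F]
r6 m[X2→φ0] = [F, F]
r6 m[X2→φ3] = [F, F]
r6 m[X2→φ5] = [F, F]
no fixed point within 6 rounds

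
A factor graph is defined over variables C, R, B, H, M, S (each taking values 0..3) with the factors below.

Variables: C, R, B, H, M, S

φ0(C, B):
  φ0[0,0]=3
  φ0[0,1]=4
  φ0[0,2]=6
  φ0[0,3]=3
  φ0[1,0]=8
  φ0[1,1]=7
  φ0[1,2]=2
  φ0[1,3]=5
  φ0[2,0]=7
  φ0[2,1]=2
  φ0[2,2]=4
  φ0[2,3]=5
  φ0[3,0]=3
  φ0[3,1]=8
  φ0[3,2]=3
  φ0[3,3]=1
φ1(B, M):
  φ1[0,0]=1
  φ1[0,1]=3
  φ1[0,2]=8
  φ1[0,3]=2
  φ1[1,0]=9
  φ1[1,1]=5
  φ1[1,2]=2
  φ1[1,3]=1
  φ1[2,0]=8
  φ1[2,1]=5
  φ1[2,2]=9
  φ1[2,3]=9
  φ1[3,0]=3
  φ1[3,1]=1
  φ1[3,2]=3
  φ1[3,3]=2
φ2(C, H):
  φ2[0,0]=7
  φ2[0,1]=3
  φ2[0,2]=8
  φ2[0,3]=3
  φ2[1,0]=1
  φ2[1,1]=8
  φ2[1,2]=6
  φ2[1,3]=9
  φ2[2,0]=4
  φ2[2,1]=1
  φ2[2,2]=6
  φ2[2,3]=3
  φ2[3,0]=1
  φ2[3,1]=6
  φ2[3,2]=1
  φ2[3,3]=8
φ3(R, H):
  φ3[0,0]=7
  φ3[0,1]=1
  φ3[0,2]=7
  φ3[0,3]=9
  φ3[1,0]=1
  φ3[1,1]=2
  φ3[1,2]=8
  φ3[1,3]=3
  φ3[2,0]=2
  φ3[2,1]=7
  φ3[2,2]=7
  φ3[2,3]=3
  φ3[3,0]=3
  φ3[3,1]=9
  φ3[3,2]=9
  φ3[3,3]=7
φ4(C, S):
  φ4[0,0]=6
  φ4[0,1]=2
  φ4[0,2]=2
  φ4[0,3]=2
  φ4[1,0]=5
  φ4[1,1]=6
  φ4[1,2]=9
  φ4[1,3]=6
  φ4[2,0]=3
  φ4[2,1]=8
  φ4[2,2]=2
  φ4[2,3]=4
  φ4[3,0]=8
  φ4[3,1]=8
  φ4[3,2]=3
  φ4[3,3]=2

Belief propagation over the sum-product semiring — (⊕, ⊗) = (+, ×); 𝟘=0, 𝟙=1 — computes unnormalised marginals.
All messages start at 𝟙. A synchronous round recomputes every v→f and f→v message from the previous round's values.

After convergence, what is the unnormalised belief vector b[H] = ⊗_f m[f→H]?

b[H] = [809484, 2324251, 3729858, 3368442]

init: all messages = 𝟙 over 4 values
r1 m[φ0→C] = [16, 22, 18, 15]
r1 m[φ0→B] = [21, 21, 15, 14]
r1 m[φ1→B] = [14, 17, 31, 9]
r1 m[φ1→M] = [21, 14, 22, 14]
r1 m[φ2→C] = [21, 24, 14, 16]
r1 m[φ2→H] = [13, 18, 21, 23]
r1 m[φ3→R] = [24, 14, 19, 28]
r1 m[φ3→H] = [13, 19, 31, 22]
r1 m[φ4→C] = [12, 26, 17, 21]
r1 m[φ4→S] = [22, 24, 16, 14]
r1 m[C→φ0] = [1, 1, 1, 1]
r1 m[C→φ2] = [1, 1, 1, 1]
r1 m[C→φ4] = [1, 1, 1, 1]
r1 m[R→φ3] = [1, 1, 1, 1]
r1 m[B→φ0] = [1, 1, 1, 1]
r1 m[B→φ1] = [1, 1, 1, 1]
r1 m[H→φ2] = [1, 1, 1, 1]
r1 m[H→φ3] = [1, 1, 1, 1]
r1 m[M→φ1] = [1, 1, 1, 1]
r1 m[S→φ4] = [1, 1, 1, 1]
r2 m[φ0→C] = [16, 22, 18, 15]
r2 m[φ0→B] = [21, 21, 15, 14]
r2 m[φ1→B] = [14, 17, 31, 9]
r2 m[φ1→M] = [21, 14, 22, 14]
r2 m[φ2→C] = [21, 24, 14, 16]
r2 m[φ2→H] = [13, 18, 21, 23]
r2 m[φ3→R] = [24, 14, 19, 28]
r2 m[φ3→H] = [13, 19, 31, 22]
r2 m[φ4→C] = [12, 26, 17, 21]
r2 m[φ4→S] = [22, 24, 16, 14]
r2 m[C→φ0] = [252, 624, 238, 336]
r2 m[C→φ2] = [192, 572, 306, 315]
r2 m[C→φ4] = [336, 528, 252, 240]
r2 m[R→φ3] = [1, 1, 1, 1]
r2 m[B→φ0] = [14, 17, 31, 9]
r2 m[B→φ1] = [21, 21, 15, 14]
r2 m[H→φ2] = [13, 19, 31, 22]
r2 m[H→φ3] = [13, 18, 21, 23]
r2 m[M→φ1] = [1, 1, 1, 1]
r2 m[S→φ4] = [1, 1, 1, 1]
r3 m[φ0→C] = [323, 338, 301, 280]
r3 m[φ0→B] = [8422, 8540, 4720, 5402]
r3 m[φ1→B] = [14, 17, 31, 9]
r3 m[φ1→M] = [372, 257, 387, 226]
r3 m[φ2→C] = [462, 549, 323, 334]
r3 m[φ2→H] = [3455, 7348, 7119, 9162]
r3 m[φ3→R] = [463, 286, 368, 551]
r3 m[φ3→H] = [13, 19, 31, 22]
r3 m[φ4→C] = [12, 26, 17, 21]
r3 m[φ4→S] = [7332, 7776, 6648, 5328]
r3 m[C→φ0] = [252, 624, 238, 336]
r3 m[C→φ2] = [192, 572, 306, 315]
r3 m[C→φ4] = [336, 528, 252, 240]
r3 m[R→φ3] = [1, 1, 1, 1]
r3 m[B→φ0] = [14, 17, 31, 9]
r3 m[B→φ1] = [21, 21, 15, 14]
r3 m[H→φ2] = [13, 19, 31, 22]
r3 m[H→φ3] = [13, 18, 21, 23]
r3 m[M→φ1] = [1, 1, 1, 1]
r3 m[S→φ4] = [1, 1, 1, 1]
r4 m[φ0→C] = [323, 338, 301, 280]
r4 m[φ0→B] = [8422, 8540, 4720, 5402]
r4 m[φ1→B] = [14, 17, 31, 9]
r4 m[φ1→M] = [372, 257, 387, 226]
r4 m[φ2→C] = [462, 549, 323, 334]
r4 m[φ2→H] = [3455, 7348, 7119, 9162]
r4 m[φ3→R] = [463, 286, 368, 551]
r4 m[φ3→H] = [13, 19, 31, 22]
r4 m[φ4→C] = [12, 26, 17, 21]
r4 m[φ4→S] = [7332, 7776, 6648, 5328]
r4 m[C→φ0] = [5544, 14274, 5491, 7014]
r4 m[C→φ2] = [3876, 8788, 5117, 5880]
r4 m[C→φ4] = [149226, 185562, 97223, 93520]
r4 m[R→φ3] = [1, 1, 1, 1]
r4 m[B→φ0] = [14, 17, 31, 9]
r4 m[B→φ1] = [8422, 8540, 4720, 5402]
r4 m[H→φ2] = [13, 19, 31, 22]
r4 m[H→φ3] = [3455, 7348, 7119, 9162]
r4 m[M→φ1] = [1, 1, 1, 1]
r4 m[S→φ4] = [1, 1, 1, 1]
r5 m[φ0→C] = [323, 338, 301, 280]
r5 m[φ0→B] = [190303, 189188, 104818, 122471]
r5 m[φ1→B] = [14, 17, 31, 9]
r5 m[φ1→M] = [139248, 96968, 143142, 78668]
r5 m[φ2→C] = [462, 549, 323, 334]
r5 m[φ2→H] = [62268, 122329, 120318, 153111]
r5 m[φ3→R] = [163824, 102589, 135665, 204702]
r5 m[φ3→H] = [13, 19, 31, 22]
r5 m[φ4→C] = [12, 26, 17, 21]
r5 m[φ4→S] = [2862995, 2937768, 2443516, 1987756]
r5 m[C→φ0] = [5544, 14274, 5491, 7014]
r5 m[C→φ2] = [3876, 8788, 5117, 5880]
r5 m[C→φ4] = [149226, 185562, 97223, 93520]
r5 m[R→φ3] = [1, 1, 1, 1]
r5 m[B→φ0] = [14, 17, 31, 9]
r5 m[B→φ1] = [8422, 8540, 4720, 5402]
r5 m[H→φ2] = [13, 19, 31, 22]
r5 m[H→φ3] = [3455, 7348, 7119, 9162]
r5 m[M→φ1] = [1, 1, 1, 1]
r5 m[S→φ4] = [1, 1, 1, 1]
r6 m[φ0→C] = [323, 338, 301, 280]
r6 m[φ0→B] = [190303, 189188, 104818, 122471]
r6 m[φ1→B] = [14, 17, 31, 9]
r6 m[φ1→M] = [139248, 96968, 143142, 78668]
r6 m[φ2→C] = [462, 549, 323, 334]
r6 m[φ2→H] = [62268, 122329, 120318, 153111]
r6 m[φ3→R] = [163824, 102589, 135665, 204702]
r6 m[φ3→H] = [13, 19, 31, 22]
r6 m[φ4→C] = [12, 26, 17, 21]
r6 m[φ4→S] = [2862995, 2937768, 2443516, 1987756]
r6 m[C→φ0] = [5544, 14274, 5491, 7014]
r6 m[C→φ2] = [3876, 8788, 5117, 5880]
r6 m[C→φ4] = [149226, 185562, 97223, 93520]
r6 m[R→φ3] = [1, 1, 1, 1]
r6 m[B→φ0] = [14, 17, 31, 9]
r6 m[B→φ1] = [190303, 189188, 104818, 122471]
r6 m[H→φ2] = [13, 19, 31, 22]
r6 m[H→φ3] = [62268, 122329, 120318, 153111]
r6 m[M→φ1] = [1, 1, 1, 1]
r6 m[S→φ4] = [1, 1, 1, 1]
r7 m[φ0→C] = [323, 338, 301, 280]
r7 m[φ0→B] = [190303, 189188, 104818, 122471]
r7 m[φ1→B] = [14, 17, 31, 9]
r7 m[φ1→M] = [3098952, 2163410, 3211575, 1758098]
r7 m[φ2→C] = [462, 549, 323, 334]
r7 m[φ2→H] = [62268, 122329, 120318, 153111]
r7 m[φ3→R] = [2778430, 1728803, 2282398, 3442404]
r7 m[φ3→H] = [13, 19, 31, 22]
r7 m[φ4→C] = [12, 26, 17, 21]
r7 m[φ4→S] = [2862995, 2937768, 2443516, 1987756]
r7 m[C→φ0] = [5544, 14274, 5491, 7014]
r7 m[C→φ2] = [3876, 8788, 5117, 5880]
r7 m[C→φ4] = [149226, 185562, 97223, 93520]
r7 m[R→φ3] = [1, 1, 1, 1]
r7 m[B→φ0] = [14, 17, 31, 9]
r7 m[B→φ1] = [190303, 189188, 104818, 122471]
r7 m[H→φ2] = [13, 19, 31, 22]
r7 m[H→φ3] = [62268, 122329, 120318, 153111]
r7 m[M→φ1] = [1, 1, 1, 1]
r7 m[S→φ4] = [1, 1, 1, 1]
r8 m[φ0→C] = [323, 338, 301, 280]
r8 m[φ0→B] = [190303, 189188, 104818, 122471]
r8 m[φ1→B] = [14, 17, 31, 9]
r8 m[φ1→M] = [3098952, 2163410, 3211575, 1758098]
r8 m[φ2→C] = [462, 549, 323, 334]
r8 m[φ2→H] = [62268, 122329, 120318, 153111]
r8 m[φ3→R] = [2778430, 1728803, 2282398, 3442404]
r8 m[φ3→H] = [13, 19, 31, 22]
r8 m[φ4→C] = [12, 26, 17, 21]
r8 m[φ4→S] = [2862995, 2937768, 2443516, 1987756]
r8 m[C→φ0] = [5544, 14274, 5491, 7014]
r8 m[C→φ2] = [3876, 8788, 5117, 5880]
r8 m[C→φ4] = [149226, 185562, 97223, 93520]
r8 m[R→φ3] = [1, 1, 1, 1]
r8 m[B→φ0] = [14, 17, 31, 9]
r8 m[B→φ1] = [190303, 189188, 104818, 122471]
r8 m[H→φ2] = [13, 19, 31, 22]
r8 m[H→φ3] = [62268, 122329, 120318, 153111]
r8 m[M→φ1] = [1, 1, 1, 1]
r8 m[S→φ4] = [1, 1, 1, 1]
fixed point reached at round 8
b[H] = ⊗ incoming = [809484, 2324251, 3729858, 3368442]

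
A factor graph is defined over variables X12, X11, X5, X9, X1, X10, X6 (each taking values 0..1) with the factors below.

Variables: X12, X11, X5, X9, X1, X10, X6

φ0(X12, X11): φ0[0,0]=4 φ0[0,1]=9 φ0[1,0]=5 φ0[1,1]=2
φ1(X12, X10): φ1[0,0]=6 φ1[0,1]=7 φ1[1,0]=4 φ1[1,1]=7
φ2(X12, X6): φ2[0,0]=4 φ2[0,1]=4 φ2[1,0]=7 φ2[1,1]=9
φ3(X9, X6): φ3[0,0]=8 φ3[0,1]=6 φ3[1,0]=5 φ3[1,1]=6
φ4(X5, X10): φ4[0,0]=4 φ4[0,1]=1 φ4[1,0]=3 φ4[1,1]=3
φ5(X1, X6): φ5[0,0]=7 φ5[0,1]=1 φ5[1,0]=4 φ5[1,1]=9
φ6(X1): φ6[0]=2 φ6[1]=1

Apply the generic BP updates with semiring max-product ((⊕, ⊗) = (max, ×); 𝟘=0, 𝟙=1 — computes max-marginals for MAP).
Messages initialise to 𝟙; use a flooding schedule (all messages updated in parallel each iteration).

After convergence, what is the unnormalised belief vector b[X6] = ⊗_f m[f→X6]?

init: all messages = 𝟙 over 2 values
r1 m[φ0→X12] = [9, 5]
r1 m[φ0→X11] = [5, 9]
r1 m[φ1→X12] = [7, 7]
r1 m[φ1→X10] = [6, 7]
r1 m[φ2→X12] = [4, 9]
r1 m[φ2→X6] = [7, 9]
r1 m[φ3→X9] = [8, 6]
r1 m[φ3→X6] = [8, 6]
r1 m[φ4→X5] = [4, 3]
r1 m[φ4→X10] = [4, 3]
r1 m[φ5→X1] = [7, 9]
r1 m[φ5→X6] = [7, 9]
r1 m[φ6→X1] = [2, 1]
r1 m[X12→φ0] = [1, 1]
r1 m[X12→φ1] = [1, 1]
r1 m[X12→φ2] = [1, 1]
r1 m[X11→φ0] = [1, 1]
r1 m[X5→φ4] = [1, 1]
r1 m[X9→φ3] = [1, 1]
r1 m[X1→φ5] = [1, 1]
r1 m[X1→φ6] = [1, 1]
r1 m[X10→φ1] = [1, 1]
r1 m[X10→φ4] = [1, 1]
r1 m[X6→φ2] = [1, 1]
r1 m[X6→φ3] = [1, 1]
r1 m[X6→φ5] = [1, 1]
r2 m[φ0→X12] = [9, 5]
r2 m[φ0→X11] = [5, 9]
r2 m[φ1→X12] = [7, 7]
r2 m[φ1→X10] = [6, 7]
r2 m[φ2→X12] = [4, 9]
r2 m[φ2→X6] = [7, 9]
r2 m[φ3→X9] = [8, 6]
r2 m[φ3→X6] = [8, 6]
r2 m[φ4→X5] = [4, 3]
r2 m[φ4→X10] = [4, 3]
r2 m[φ5→X1] = [7, 9]
r2 m[φ5→X6] = [7, 9]
r2 m[φ6→X1] = [2, 1]
r2 m[X12→φ0] = [28, 63]
r2 m[X12→φ1] = [36, 45]
r2 m[X12→φ2] = [63, 35]
r2 m[X11→φ0] = [1, 1]
r2 m[X5→φ4] = [1, 1]
r2 m[X9→φ3] = [1, 1]
r2 m[X1→φ5] = [2, 1]
r2 m[X1→φ6] = [7, 9]
r2 m[X10→φ1] = [4, 3]
r2 m[X10→φ4] = [6, 7]
r2 m[X6→φ2] = [56, 54]
r2 m[X6→φ3] = [49, 81]
r2 m[X6→φ5] = [56, 54]
r3 m[φ0→X12] = [9, 5]
r3 m[φ0→X11] = [315, 252]
r3 m[φ1→X12] = [24, 21]
r3 m[φ1→X10] = [216, 315]
r3 m[φ2→X12] = [224, 486]
r3 m[φ2→X6] = [252, 315]
r3 m[φ3→X9] = [486, 486]
r3 m[φ3→X6] = [8, 6]
r3 m[φ4→X5] = [24, 21]
r3 m[φ4→X10] = [4, 3]
r3 m[φ5→X1] = [392, 486]
r3 m[φ5→X6] = [14, 9]
r3 m[φ6→X1] = [2, 1]
r3 m[X12→φ0] = [28, 63]
r3 m[X12→φ1] = [36, 45]
r3 m[X12→φ2] = [63, 35]
r3 m[X11→φ0] = [1, 1]
r3 m[X5→φ4] = [1, 1]
r3 m[X9→φ3] = [1, 1]
r3 m[X1→φ5] = [2, 1]
r3 m[X1→φ6] = [7, 9]
r3 m[X10→φ1] = [4, 3]
r3 m[X10→φ4] = [6, 7]
r3 m[X6→φ2] = [56, 54]
r3 m[X6→φ3] = [49, 81]
r3 m[X6→φ5] = [56, 54]
r4 m[φ0→X12] = [9, 5]
r4 m[φ0→X11] = [315, 252]
r4 m[φ1→X12] = [24, 21]
r4 m[φ1→X10] = [216, 315]
r4 m[φ2→X12] = [224, 486]
r4 m[φ2→X6] = [252, 315]
r4 m[φ3→X9] = [486, 486]
r4 m[φ3→X6] = [8, 6]
r4 m[φ4→X5] = [24, 21]
r4 m[φ4→X10] = [4, 3]
r4 m[φ5→X1] = [392, 486]
r4 m[φ5→X6] = [14, 9]
r4 m[φ6→X1] = [2, 1]
r4 m[X12→φ0] = [5376, 10206]
r4 m[X12→φ1] = [2016, 2430]
r4 m[X12→φ2] = [216, 105]
r4 m[X11→φ0] = [1, 1]
r4 m[X5→φ4] = [1, 1]
r4 m[X9→φ3] = [1, 1]
r4 m[X1→φ5] = [2, 1]
r4 m[X1→φ6] = [392, 486]
r4 m[X10→φ1] = [4, 3]
r4 m[X10→φ4] = [216, 315]
r4 m[X6→φ2] = [112, 54]
r4 m[X6→φ3] = [3528, 2835]
r4 m[X6→φ5] = [2016, 1890]
r5 m[φ0→X12] = [9, 5]
r5 m[φ0→X11] = [51030, 48384]
r5 m[φ1→X12] = [24, 21]
r5 m[φ1→X10] = [12096, 17010]
r5 m[φ2→X12] = [448, 784]
r5 m[φ2→X6] = [864, 945]
r5 m[φ3→X9] = [28224, 17640]
r5 m[φ3→X6] = [8, 6]
r5 m[φ4→X5] = [864, 945]
r5 m[φ4→X10] = [4, 3]
r5 m[φ5→X1] = [14112, 17010]
r5 m[φ5→X6] = [14, 9]
r5 m[φ6→X1] = [2, 1]
r5 m[X12→φ0] = [5376, 10206]
r5 m[X12→φ1] = [2016, 2430]
r5 m[X12→φ2] = [216, 105]
r5 m[X11→φ0] = [1, 1]
r5 m[X5→φ4] = [1, 1]
r5 m[X9→φ3] = [1, 1]
r5 m[X1→φ5] = [2, 1]
r5 m[X1→φ6] = [392, 486]
r5 m[X10→φ1] = [4, 3]
r5 m[X10→φ4] = [216, 315]
r5 m[X6→φ2] = [112, 54]
r5 m[X6→φ3] = [3528, 2835]
r5 m[X6→φ5] = [2016, 1890]
r6 m[φ0→X12] = [9, 5]
r6 m[φ0→X11] = [51030, 48384]
r6 m[φ1→X12] = [24, 21]
r6 m[φ1→X10] = [12096, 17010]
r6 m[φ2→X12] = [448, 784]
r6 m[φ2→X6] = [864, 945]
r6 m[φ3→X9] = [28224, 17640]
r6 m[φ3→X6] = [8, 6]
r6 m[φ4→X5] = [864, 945]
r6 m[φ4→X10] = [4, 3]
r6 m[φ5→X1] = [14112, 17010]
r6 m[φ5→X6] = [14, 9]
r6 m[φ6→X1] = [2, 1]
r6 m[X12→φ0] = [10752, 16464]
r6 m[X12→φ1] = [4032, 3920]
r6 m[X12→φ2] = [216, 105]
r6 m[X11→φ0] = [1, 1]
r6 m[X5→φ4] = [1, 1]
r6 m[X9→φ3] = [1, 1]
r6 m[X1→φ5] = [2, 1]
r6 m[X1→φ6] = [14112, 17010]
r6 m[X10→φ1] = [4, 3]
r6 m[X10→φ4] = [12096, 17010]
r6 m[X6→φ2] = [112, 54]
r6 m[X6→φ3] = [12096, 8505]
r6 m[X6→φ5] = [6912, 5670]
r7 m[φ0→X12] = [9, 5]
r7 m[φ0→X11] = [82320, 96768]
r7 m[φ1→X12] = [24, 21]
r7 m[φ1→X10] = [24192, 28224]
r7 m[φ2→X12] = [448, 784]
r7 m[φ2→X6] = [864, 945]
r7 m[φ3→X9] = [96768, 60480]
r7 m[φ3→X6] = [8, 6]
r7 m[φ4→X5] = [48384, 51030]
r7 m[φ4→X10] = [4, 3]
r7 m[φ5→X1] = [48384, 51030]
r7 m[φ5→X6] = [14, 9]
r7 m[φ6→X1] = [2, 1]
r7 m[X12→φ0] = [10752, 16464]
r7 m[X12→φ1] = [4032, 3920]
r7 m[X12→φ2] = [216, 105]
r7 m[X11→φ0] = [1, 1]
r7 m[X5→φ4] = [1, 1]
r7 m[X9→φ3] = [1, 1]
r7 m[X1→φ5] = [2, 1]
r7 m[X1→φ6] = [14112, 17010]
r7 m[X10→φ1] = [4, 3]
r7 m[X10→φ4] = [12096, 17010]
r7 m[X6→φ2] = [112, 54]
r7 m[X6→φ3] = [12096, 8505]
r7 m[X6→φ5] = [6912, 5670]
r8 m[φ0→X12] = [9, 5]
r8 m[φ0→X11] = [82320, 96768]
r8 m[φ1→X12] = [24, 21]
r8 m[φ1→X10] = [24192, 28224]
r8 m[φ2→X12] = [448, 784]
r8 m[φ2→X6] = [864, 945]
r8 m[φ3→X9] = [96768, 60480]
r8 m[φ3→X6] = [8, 6]
r8 m[φ4→X5] = [48384, 51030]
r8 m[φ4→X10] = [4, 3]
r8 m[φ5→X1] = [48384, 51030]
r8 m[φ5→X6] = [14, 9]
r8 m[φ6→X1] = [2, 1]
r8 m[X12→φ0] = [10752, 16464]
r8 m[X12→φ1] = [4032, 3920]
r8 m[X12→φ2] = [216, 105]
r8 m[X11→φ0] = [1, 1]
r8 m[X5→φ4] = [1, 1]
r8 m[X9→φ3] = [1, 1]
r8 m[X1→φ5] = [2, 1]
r8 m[X1→φ6] = [48384, 51030]
r8 m[X10→φ1] = [4, 3]
r8 m[X10→φ4] = [24192, 28224]
r8 m[X6→φ2] = [112, 54]
r8 m[X6→φ3] = [12096, 8505]
r8 m[X6→φ5] = [6912, 5670]
r9 m[φ0→X12] = [9, 5]
r9 m[φ0→X11] = [82320, 96768]
r9 m[φ1→X12] = [24, 21]
r9 m[φ1→X10] = [24192, 28224]
r9 m[φ2→X12] = [448, 784]
r9 m[φ2→X6] = [864, 945]
r9 m[φ3→X9] = [96768, 60480]
r9 m[φ3→X6] = [8, 6]
r9 m[φ4→X5] = [96768, 84672]
r9 m[φ4→X10] = [4, 3]
r9 m[φ5→X1] = [48384, 51030]
r9 m[φ5→X6] = [14, 9]
r9 m[φ6→X1] = [2, 1]
r9 m[X12→φ0] = [10752, 16464]
r9 m[X12→φ1] = [4032, 3920]
r9 m[X12→φ2] = [216, 105]
r9 m[X11→φ0] = [1, 1]
r9 m[X5→φ4] = [1, 1]
r9 m[X9→φ3] = [1, 1]
r9 m[X1→φ5] = [2, 1]
r9 m[X1→φ6] = [48384, 51030]
r9 m[X10→φ1] = [4, 3]
r9 m[X10→φ4] = [24192, 28224]
r9 m[X6→φ2] = [112, 54]
r9 m[X6→φ3] = [12096, 8505]
r9 m[X6→φ5] = [6912, 5670]
r10 m[φ0→X12] = [9, 5]
r10 m[φ0→X11] = [82320, 96768]
r10 m[φ1→X12] = [24, 21]
r10 m[φ1→X10] = [24192, 28224]
r10 m[φ2→X12] = [448, 784]
r10 m[φ2→X6] = [864, 945]
r10 m[φ3→X9] = [96768, 60480]
r10 m[φ3→X6] = [8, 6]
r10 m[φ4→X5] = [96768, 84672]
r10 m[φ4→X10] = [4, 3]
r10 m[φ5→X1] = [48384, 51030]
r10 m[φ5→X6] = [14, 9]
r10 m[φ6→X1] = [2, 1]
r10 m[X12→φ0] = [10752, 16464]
r10 m[X12→φ1] = [4032, 3920]
r10 m[X12→φ2] = [216, 105]
r10 m[X11→φ0] = [1, 1]
r10 m[X5→φ4] = [1, 1]
r10 m[X9→φ3] = [1, 1]
r10 m[X1→φ5] = [2, 1]
r10 m[X1→φ6] = [48384, 51030]
r10 m[X10→φ1] = [4, 3]
r10 m[X10→φ4] = [24192, 28224]
r10 m[X6→φ2] = [112, 54]
r10 m[X6→φ3] = [12096, 8505]
r10 m[X6→φ5] = [6912, 5670]
fixed point reached at round 10
b[X6] = ⊗ incoming = [96768, 51030]

b[X6] = [96768, 51030]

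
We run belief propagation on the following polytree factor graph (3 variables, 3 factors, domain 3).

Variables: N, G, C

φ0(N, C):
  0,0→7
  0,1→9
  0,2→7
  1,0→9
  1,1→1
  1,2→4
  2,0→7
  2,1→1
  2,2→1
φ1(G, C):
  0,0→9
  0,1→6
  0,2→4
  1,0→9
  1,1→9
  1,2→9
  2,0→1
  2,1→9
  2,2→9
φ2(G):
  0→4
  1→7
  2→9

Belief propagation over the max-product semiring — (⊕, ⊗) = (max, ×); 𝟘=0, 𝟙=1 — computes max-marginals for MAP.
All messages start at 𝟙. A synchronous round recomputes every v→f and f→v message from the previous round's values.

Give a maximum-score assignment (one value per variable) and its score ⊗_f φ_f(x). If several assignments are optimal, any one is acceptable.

assignment: (N=0, G=2, C=1); score = 729

init: all messages = 𝟙 over 3 values
r1 m[φ0→N] = [9, 9, 7]
r1 m[φ0→C] = [9, 9, 7]
r1 m[φ1→G] = [9, 9, 9]
r1 m[φ1→C] = [9, 9, 9]
r1 m[φ2→G] = [4, 7, 9]
r1 m[N→φ0] = [1, 1, 1]
r1 m[G→φ1] = [1, 1, 1]
r1 m[G→φ2] = [1, 1, 1]
r1 m[C→φ0] = [1, 1, 1]
r1 m[C→φ1] = [1, 1, 1]
r2 m[φ0→N] = [9, 9, 7]
r2 m[φ0→C] = [9, 9, 7]
r2 m[φ1→G] = [9, 9, 9]
r2 m[φ1→C] = [9, 9, 9]
r2 m[φ2→G] = [4, 7, 9]
r2 m[N→φ0] = [1, 1, 1]
r2 m[G→φ1] = [4, 7, 9]
r2 m[G→φ2] = [9, 9, 9]
r2 m[C→φ0] = [9, 9, 9]
r2 m[C→φ1] = [9, 9, 7]
r3 m[φ0→N] = [81, 81, 63]
r3 m[φ0→C] = [9, 9, 7]
r3 m[φ1→G] = [81, 81, 81]
r3 m[φ1→C] = [63, 81, 81]
r3 m[φ2→G] = [4, 7, 9]
r3 m[N→φ0] = [1, 1, 1]
r3 m[G→φ1] = [4, 7, 9]
r3 m[G→φ2] = [9, 9, 9]
r3 m[C→φ0] = [9, 9, 9]
r3 m[C→φ1] = [9, 9, 7]
r4 m[φ0→N] = [81, 81, 63]
r4 m[φ0→C] = [9, 9, 7]
r4 m[φ1→G] = [81, 81, 81]
r4 m[φ1→C] = [63, 81, 81]
r4 m[φ2→G] = [4, 7, 9]
r4 m[N→φ0] = [1, 1, 1]
r4 m[G→φ1] = [4, 7, 9]
r4 m[G→φ2] = [81, 81, 81]
r4 m[C→φ0] = [63, 81, 81]
r4 m[C→φ1] = [9, 9, 7]
r5 m[φ0→N] = [729, 567, 441]
r5 m[φ0→C] = [9, 9, 7]
r5 m[φ1→G] = [81, 81, 81]
r5 m[φ1→C] = [63, 81, 81]
r5 m[φ2→G] = [4, 7, 9]
r5 m[N→φ0] = [1, 1, 1]
r5 m[G→φ1] = [4, 7, 9]
r5 m[G→φ2] = [81, 81, 81]
r5 m[C→φ0] = [63, 81, 81]
r5 m[C→φ1] = [9, 9, 7]
r6 m[φ0→N] = [729, 567, 441]
r6 m[φ0→C] = [9, 9, 7]
r6 m[φ1→G] = [81, 81, 81]
r6 m[φ1→C] = [63, 81, 81]
r6 m[φ2→G] = [4, 7, 9]
r6 m[N→φ0] = [1, 1, 1]
r6 m[G→φ1] = [4, 7, 9]
r6 m[G→φ2] = [81, 81, 81]
r6 m[C→φ0] = [63, 81, 81]
r6 m[C→φ1] = [9, 9, 7]
fixed point reached at round 6
traceback from N: (N=0, G=2, C=1), score=729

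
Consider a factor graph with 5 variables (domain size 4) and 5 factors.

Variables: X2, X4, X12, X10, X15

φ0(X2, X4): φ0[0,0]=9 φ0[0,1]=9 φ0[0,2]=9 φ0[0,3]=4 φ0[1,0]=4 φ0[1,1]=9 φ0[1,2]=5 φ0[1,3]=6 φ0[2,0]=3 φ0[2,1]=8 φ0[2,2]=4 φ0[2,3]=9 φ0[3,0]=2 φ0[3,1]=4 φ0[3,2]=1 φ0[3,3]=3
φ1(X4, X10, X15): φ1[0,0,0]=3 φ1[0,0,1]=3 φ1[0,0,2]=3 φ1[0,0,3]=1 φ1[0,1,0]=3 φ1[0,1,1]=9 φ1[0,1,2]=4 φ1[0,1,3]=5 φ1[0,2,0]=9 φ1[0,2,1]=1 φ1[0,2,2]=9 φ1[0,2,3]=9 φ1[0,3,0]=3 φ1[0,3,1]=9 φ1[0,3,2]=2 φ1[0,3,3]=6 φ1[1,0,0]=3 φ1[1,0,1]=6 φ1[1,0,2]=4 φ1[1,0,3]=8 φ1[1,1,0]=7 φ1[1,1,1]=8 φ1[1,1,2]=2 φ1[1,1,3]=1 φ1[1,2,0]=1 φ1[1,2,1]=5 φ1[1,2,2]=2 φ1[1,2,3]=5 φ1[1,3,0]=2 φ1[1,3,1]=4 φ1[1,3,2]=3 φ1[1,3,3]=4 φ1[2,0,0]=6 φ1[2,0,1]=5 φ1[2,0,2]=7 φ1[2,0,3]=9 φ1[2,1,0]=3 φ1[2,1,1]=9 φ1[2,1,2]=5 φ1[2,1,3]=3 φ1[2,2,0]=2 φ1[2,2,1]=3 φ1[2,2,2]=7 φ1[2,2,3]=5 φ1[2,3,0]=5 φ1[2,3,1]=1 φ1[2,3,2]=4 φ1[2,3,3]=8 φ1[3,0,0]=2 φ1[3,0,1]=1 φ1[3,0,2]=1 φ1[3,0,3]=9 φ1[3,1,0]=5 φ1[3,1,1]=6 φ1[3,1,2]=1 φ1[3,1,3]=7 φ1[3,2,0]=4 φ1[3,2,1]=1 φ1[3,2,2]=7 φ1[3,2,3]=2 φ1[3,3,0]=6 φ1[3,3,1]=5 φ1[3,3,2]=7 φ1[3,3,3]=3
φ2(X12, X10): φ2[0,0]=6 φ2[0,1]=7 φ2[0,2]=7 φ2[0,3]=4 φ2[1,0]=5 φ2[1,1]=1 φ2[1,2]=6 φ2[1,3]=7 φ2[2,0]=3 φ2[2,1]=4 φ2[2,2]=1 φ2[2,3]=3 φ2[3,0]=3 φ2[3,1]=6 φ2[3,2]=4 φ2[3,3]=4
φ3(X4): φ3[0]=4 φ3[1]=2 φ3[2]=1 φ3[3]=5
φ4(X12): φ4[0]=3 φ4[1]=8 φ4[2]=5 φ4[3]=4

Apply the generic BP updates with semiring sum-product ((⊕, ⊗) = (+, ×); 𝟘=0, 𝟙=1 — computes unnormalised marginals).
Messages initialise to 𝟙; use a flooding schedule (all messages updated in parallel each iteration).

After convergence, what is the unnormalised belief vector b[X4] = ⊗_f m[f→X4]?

b[X4] = [495576, 333360, 134273, 641410]

init: all messages = 𝟙 over 4 values
r1 m[φ0→X2] = [31, 24, 24, 10]
r1 m[φ0→X4] = [18, 30, 19, 22]
r1 m[φ1→X4] = [79, 65, 82, 67]
r1 m[φ1→X10] = [71, 78, 72, 72]
r1 m[φ1→X15] = [64, 76, 68, 85]
r1 m[φ2→X12] = [24, 19, 11, 17]
r1 m[φ2→X10] = [17, 18, 18, 18]
r1 m[φ3→X4] = [4, 2, 1, 5]
r1 m[φ4→X12] = [3, 8, 5, 4]
r1 m[X2→φ0] = [1, 1, 1, 1]
r1 m[X4→φ0] = [1, 1, 1, 1]
r1 m[X4→φ1] = [1, 1, 1, 1]
r1 m[X4→φ3] = [1, 1, 1, 1]
r1 m[X12→φ2] = [1, 1, 1, 1]
r1 m[X12→φ4] = [1, 1, 1, 1]
r1 m[X10→φ1] = [1, 1, 1, 1]
r1 m[X10→φ2] = [1, 1, 1, 1]
r1 m[X15→φ1] = [1, 1, 1, 1]
r2 m[φ0→X2] = [31, 24, 24, 10]
r2 m[φ0→X4] = [18, 30, 19, 22]
r2 m[φ1→X4] = [79, 65, 82, 67]
r2 m[φ1→X10] = [71, 78, 72, 72]
r2 m[φ1→X15] = [64, 76, 68, 85]
r2 m[φ2→X12] = [24, 19, 11, 17]
r2 m[φ2→X10] = [17, 18, 18, 18]
r2 m[φ3→X4] = [4, 2, 1, 5]
r2 m[φ4→X12] = [3, 8, 5, 4]
r2 m[X2→φ0] = [1, 1, 1, 1]
r2 m[X4→φ0] = [316, 130, 82, 335]
r2 m[X4→φ1] = [72, 60, 19, 110]
r2 m[X4→φ3] = [1422, 1950, 1558, 1474]
r2 m[X12→φ2] = [3, 8, 5, 4]
r2 m[X12→φ4] = [24, 19, 11, 17]
r2 m[X10→φ1] = [17, 18, 18, 18]
r2 m[X10→φ2] = [71, 78, 72, 72]
r2 m[X15→φ1] = [1, 1, 1, 1]
r3 m[φ0→X2] = [6092, 4854, 5331, 2239]
r3 m[φ0→X4] = [18, 30, 19, 22]
r3 m[φ1→X4] = [1412, 1149, 1449, 1193]
r3 m[φ1→X10] = [3923, 5062, 4659, 4872]
r3 m[φ1→X15] = [75770, 84467, 74055, 95073]
r3 m[φ2→X12] = [1764, 1369, 813, 1257]
r3 m[φ2→X10] = [85, 73, 90, 99]
r3 m[φ3→X4] = [4, 2, 1, 5]
r3 m[φ4→X12] = [3, 8, 5, 4]
r3 m[X2→φ0] = [1, 1, 1, 1]
r3 m[X4→φ0] = [316, 130, 82, 335]
r3 m[X4→φ1] = [72, 60, 19, 110]
r3 m[X4→φ3] = [1422, 1950, 1558, 1474]
r3 m[X12→φ2] = [3, 8, 5, 4]
r3 m[X12→φ4] = [24, 19, 11, 17]
r3 m[X10→φ1] = [17, 18, 18, 18]
r3 m[X10→φ2] = [71, 78, 72, 72]
r3 m[X15→φ1] = [1, 1, 1, 1]
r4 m[φ0→X2] = [6092, 4854, 5331, 2239]
r4 m[φ0→X4] = [18, 30, 19, 22]
r4 m[φ1→X4] = [1412, 1149, 1449, 1193]
r4 m[φ1→X10] = [3923, 5062, 4659, 4872]
r4 m[φ1→X15] = [75770, 84467, 74055, 95073]
r4 m[φ2→X12] = [1764, 1369, 813, 1257]
r4 m[φ2→X10] = [85, 73, 90, 99]
r4 m[φ3→X4] = [4, 2, 1, 5]
r4 m[φ4→X12] = [3, 8, 5, 4]
r4 m[X2→φ0] = [1, 1, 1, 1]
r4 m[X4→φ0] = [5648, 2298, 1449, 5965]
r4 m[X4→φ1] = [72, 60, 19, 110]
r4 m[X4→φ3] = [25416, 34470, 27531, 26246]
r4 m[X12→φ2] = [3, 8, 5, 4]
r4 m[X12→φ4] = [1764, 1369, 813, 1257]
r4 m[X10→φ1] = [85, 73, 90, 99]
r4 m[X10→φ2] = [3923, 5062, 4659, 4872]
r4 m[X15→φ1] = [1, 1, 1, 1]
r5 m[φ0→X2] = [108415, 86309, 94809, 39832]
r5 m[φ0→X4] = [18, 30, 19, 22]
r5 m[φ1→X4] = [6883, 5556, 7067, 5831]
r5 m[φ1→X10] = [3923, 5062, 4659, 4872]
r5 m[φ1→X15] = [367538, 402145, 370384, 464552]
r5 m[φ2→X12] = [111073, 86735, 51292, 80265]
r5 m[φ2→X10] = [85, 73, 90, 99]
r5 m[φ3→X4] = [4, 2, 1, 5]
r5 m[φ4→X12] = [3, 8, 5, 4]
r5 m[X2→φ0] = [1, 1, 1, 1]
r5 m[X4→φ0] = [5648, 2298, 1449, 5965]
r5 m[X4→φ1] = [72, 60, 19, 110]
r5 m[X4→φ3] = [25416, 34470, 27531, 26246]
r5 m[X12→φ2] = [3, 8, 5, 4]
r5 m[X12→φ4] = [1764, 1369, 813, 1257]
r5 m[X10→φ1] = [85, 73, 90, 99]
r5 m[X10→φ2] = [3923, 5062, 4659, 4872]
r5 m[X15→φ1] = [1, 1, 1, 1]
r6 m[φ0→X2] = [108415, 86309, 94809, 39832]
r6 m[φ0→X4] = [18, 30, 19, 22]
r6 m[φ1→X4] = [6883, 5556, 7067, 5831]
r6 m[φ1→X10] = [3923, 5062, 4659, 4872]
r6 m[φ1→X15] = [367538, 402145, 370384, 464552]
r6 m[φ2→X12] = [111073, 86735, 51292, 80265]
r6 m[φ2→X10] = [85, 73, 90, 99]
r6 m[φ3→X4] = [4, 2, 1, 5]
r6 m[φ4→X12] = [3, 8, 5, 4]
r6 m[X2→φ0] = [1, 1, 1, 1]
r6 m[X4→φ0] = [27532, 11112, 7067, 29155]
r6 m[X4→φ1] = [72, 60, 19, 110]
r6 m[X4→φ3] = [123894, 166680, 134273, 128282]
r6 m[X12→φ2] = [3, 8, 5, 4]
r6 m[X12→φ4] = [111073, 86735, 51292, 80265]
r6 m[X10→φ1] = [85, 73, 90, 99]
r6 m[X10→φ2] = [3923, 5062, 4659, 4872]
r6 m[X15→φ1] = [1, 1, 1, 1]
r7 m[φ0→X2] = [528019, 420401, 462155, 194044]
r7 m[φ0→X4] = [18, 30, 19, 22]
r7 m[φ1→X4] = [6883, 5556, 7067, 5831]
r7 m[φ1→X10] = [3923, 5062, 4659, 4872]
r7 m[φ1→X15] = [367538, 402145, 370384, 464552]
r7 m[φ2→X12] = [111073, 86735, 51292, 80265]
r7 m[φ2→X10] = [85, 73, 90, 99]
r7 m[φ3→X4] = [4, 2, 1, 5]
r7 m[φ4→X12] = [3, 8, 5, 4]
r7 m[X2→φ0] = [1, 1, 1, 1]
r7 m[X4→φ0] = [27532, 11112, 7067, 29155]
r7 m[X4→φ1] = [72, 60, 19, 110]
r7 m[X4→φ3] = [123894, 166680, 134273, 128282]
r7 m[X12→φ2] = [3, 8, 5, 4]
r7 m[X12→φ4] = [111073, 86735, 51292, 80265]
r7 m[X10→φ1] = [85, 73, 90, 99]
r7 m[X10→φ2] = [3923, 5062, 4659, 4872]
r7 m[X15→φ1] = [1, 1, 1, 1]
r8 m[φ0→X2] = [528019, 420401, 462155, 194044]
r8 m[φ0→X4] = [18, 30, 19, 22]
r8 m[φ1→X4] = [6883, 5556, 7067, 5831]
r8 m[φ1→X10] = [3923, 5062, 4659, 4872]
r8 m[φ1→X15] = [367538, 402145, 370384, 464552]
r8 m[φ2→X12] = [111073, 86735, 51292, 80265]
r8 m[φ2→X10] = [85, 73, 90, 99]
r8 m[φ3→X4] = [4, 2, 1, 5]
r8 m[φ4→X12] = [3, 8, 5, 4]
r8 m[X2→φ0] = [1, 1, 1, 1]
r8 m[X4→φ0] = [27532, 11112, 7067, 29155]
r8 m[X4→φ1] = [72, 60, 19, 110]
r8 m[X4→φ3] = [123894, 166680, 134273, 128282]
r8 m[X12→φ2] = [3, 8, 5, 4]
r8 m[X12→φ4] = [111073, 86735, 51292, 80265]
r8 m[X10→φ1] = [85, 73, 90, 99]
r8 m[X10→φ2] = [3923, 5062, 4659, 4872]
r8 m[X15→φ1] = [1, 1, 1, 1]
fixed point reached at round 8
b[X4] = ⊗ incoming = [495576, 333360, 134273, 641410]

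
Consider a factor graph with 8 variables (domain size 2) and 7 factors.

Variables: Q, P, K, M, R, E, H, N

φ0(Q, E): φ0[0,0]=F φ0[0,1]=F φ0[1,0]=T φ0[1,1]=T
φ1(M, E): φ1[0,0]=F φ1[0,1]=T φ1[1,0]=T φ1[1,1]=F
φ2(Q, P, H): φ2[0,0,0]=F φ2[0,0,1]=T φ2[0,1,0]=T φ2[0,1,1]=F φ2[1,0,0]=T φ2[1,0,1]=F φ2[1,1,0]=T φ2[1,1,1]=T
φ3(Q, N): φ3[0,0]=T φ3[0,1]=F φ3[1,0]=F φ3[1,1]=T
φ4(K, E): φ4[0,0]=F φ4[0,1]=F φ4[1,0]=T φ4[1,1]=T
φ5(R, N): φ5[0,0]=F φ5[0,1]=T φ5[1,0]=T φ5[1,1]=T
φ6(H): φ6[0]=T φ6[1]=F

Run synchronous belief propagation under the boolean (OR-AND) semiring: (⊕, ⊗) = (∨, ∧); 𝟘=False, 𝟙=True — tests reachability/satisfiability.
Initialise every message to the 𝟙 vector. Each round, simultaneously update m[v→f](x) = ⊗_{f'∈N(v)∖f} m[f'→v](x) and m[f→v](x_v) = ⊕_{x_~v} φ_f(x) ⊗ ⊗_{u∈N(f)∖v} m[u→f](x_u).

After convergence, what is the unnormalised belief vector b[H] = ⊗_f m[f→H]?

init: all messages = 𝟙 over 2 values
r1 m[φ0→Q] = [F, T]
r1 m[φ0→E] = [T, T]
r1 m[φ1→M] = [T, T]
r1 m[φ1→E] = [T, T]
r1 m[φ2→Q] = [T, T]
r1 m[φ2→P] = [T, T]
r1 m[φ2→H] = [T, T]
r1 m[φ3→Q] = [T, T]
r1 m[φ3→N] = [T, T]
r1 m[φ4→K] = [F, T]
r1 m[φ4→E] = [T, T]
r1 m[φ5→R] = [T, T]
r1 m[φ5→N] = [T, T]
r1 m[φ6→H] = [T, F]
r1 m[Q→φ0] = [T, T]
r1 m[Q→φ2] = [T, T]
r1 m[Q→φ3] = [T, T]
r1 m[P→φ2] = [T, T]
r1 m[K→φ4] = [T, T]
r1 m[M→φ1] = [T, T]
r1 m[R→φ5] = [T, T]
r1 m[E→φ0] = [T, T]
r1 m[E→φ1] = [T, T]
r1 m[E→φ4] = [T, T]
r1 m[H→φ2] = [T, T]
r1 m[H→φ6] = [T, T]
r1 m[N→φ3] = [T, T]
r1 m[N→φ5] = [T, T]
r2 m[φ0→Q] = [F, T]
r2 m[φ0→E] = [T, T]
r2 m[φ1→M] = [T, T]
r2 m[φ1→E] = [T, T]
r2 m[φ2→Q] = [T, T]
r2 m[φ2→P] = [T, T]
r2 m[φ2→H] = [T, T]
r2 m[φ3→Q] = [T, T]
r2 m[φ3→N] = [T, T]
r2 m[φ4→K] = [F, T]
r2 m[φ4→E] = [T, T]
r2 m[φ5→R] = [T, T]
r2 m[φ5→N] = [T, T]
r2 m[φ6→H] = [T, F]
r2 m[Q→φ0] = [T, T]
r2 m[Q→φ2] = [F, T]
r2 m[Q→φ3] = [F, T]
r2 m[P→φ2] = [T, T]
r2 m[K→φ4] = [T, T]
r2 m[M→φ1] = [T, T]
r2 m[R→φ5] = [T, T]
r2 m[E→φ0] = [T, T]
r2 m[E→φ1] = [T, T]
r2 m[E→φ4] = [T, T]
r2 m[H→φ2] = [T, F]
r2 m[H→φ6] = [T, T]
r2 m[N→φ3] = [T, T]
r2 m[N→φ5] = [T, T]
r3 m[φ0→Q] = [F, T]
r3 m[φ0→E] = [T, T]
r3 m[φ1→M] = [T, T]
r3 m[φ1→E] = [T, T]
r3 m[φ2→Q] = [T, T]
r3 m[φ2→P] = [T, T]
r3 m[φ2→H] = [T, T]
r3 m[φ3→Q] = [T, T]
r3 m[φ3→N] = [F, T]
r3 m[φ4→K] = [F, T]
r3 m[φ4→E] = [T, T]
r3 m[φ5→R] = [T, T]
r3 m[φ5→N] = [T, T]
r3 m[φ6→H] = [T, F]
r3 m[Q→φ0] = [T, T]
r3 m[Q→φ2] = [F, T]
r3 m[Q→φ3] = [F, T]
r3 m[P→φ2] = [T, T]
r3 m[K→φ4] = [T, T]
r3 m[M→φ1] = [T, T]
r3 m[R→φ5] = [T, T]
r3 m[E→φ0] = [T, T]
r3 m[E→φ1] = [T, T]
r3 m[E→φ4] = [T, T]
r3 m[H→φ2] = [T, F]
r3 m[H→φ6] = [T, T]
r3 m[N→φ3] = [T, T]
r3 m[N→φ5] = [T, T]
r4 m[φ0→Q] = [F, T]
r4 m[φ0→E] = [T, T]
r4 m[φ1→M] = [T, T]
r4 m[φ1→E] = [T, T]
r4 m[φ2→Q] = [T, T]
r4 m[φ2→P] = [T, T]
r4 m[φ2→H] = [T, T]
r4 m[φ3→Q] = [T, T]
r4 m[φ3→N] = [F, T]
r4 m[φ4→K] = [F, T]
r4 m[φ4→E] = [T, T]
r4 m[φ5→R] = [T, T]
r4 m[φ5→N] = [T, T]
r4 m[φ6→H] = [T, F]
r4 m[Q→φ0] = [T, T]
r4 m[Q→φ2] = [F, T]
r4 m[Q→φ3] = [F, T]
r4 m[P→φ2] = [T, T]
r4 m[K→φ4] = [T, T]
r4 m[M→φ1] = [T, T]
r4 m[R→φ5] = [T, T]
r4 m[E→φ0] = [T, T]
r4 m[E→φ1] = [T, T]
r4 m[E→φ4] = [T, T]
r4 m[H→φ2] = [T, F]
r4 m[H→φ6] = [T, T]
r4 m[N→φ3] = [T, T]
r4 m[N→φ5] = [F, T]
r5 m[φ0→Q] = [F, T]
r5 m[φ0→E] = [T, T]
r5 m[φ1→M] = [T, T]
r5 m[φ1→E] = [T, T]
r5 m[φ2→Q] = [T, T]
r5 m[φ2→P] = [T, T]
r5 m[φ2→H] = [T, T]
r5 m[φ3→Q] = [T, T]
r5 m[φ3→N] = [F, T]
r5 m[φ4→K] = [F, T]
r5 m[φ4→E] = [T, T]
r5 m[φ5→R] = [T, T]
r5 m[φ5→N] = [T, T]
r5 m[φ6→H] = [T, F]
r5 m[Q→φ0] = [T, T]
r5 m[Q→φ2] = [F, T]
r5 m[Q→φ3] = [F, T]
r5 m[P→φ2] = [T, T]
r5 m[K→φ4] = [T, T]
r5 m[M→φ1] = [T, T]
r5 m[R→φ5] = [T, T]
r5 m[E→φ0] = [T, T]
r5 m[E→φ1] = [T, T]
r5 m[E→φ4] = [T, T]
r5 m[H→φ2] = [T, F]
r5 m[H→φ6] = [T, T]
r5 m[N→φ3] = [T, T]
r5 m[N→φ5] = [F, T]
fixed point reached at round 5
b[H] = ⊗ incoming = [T, F]

b[H] = [T, F]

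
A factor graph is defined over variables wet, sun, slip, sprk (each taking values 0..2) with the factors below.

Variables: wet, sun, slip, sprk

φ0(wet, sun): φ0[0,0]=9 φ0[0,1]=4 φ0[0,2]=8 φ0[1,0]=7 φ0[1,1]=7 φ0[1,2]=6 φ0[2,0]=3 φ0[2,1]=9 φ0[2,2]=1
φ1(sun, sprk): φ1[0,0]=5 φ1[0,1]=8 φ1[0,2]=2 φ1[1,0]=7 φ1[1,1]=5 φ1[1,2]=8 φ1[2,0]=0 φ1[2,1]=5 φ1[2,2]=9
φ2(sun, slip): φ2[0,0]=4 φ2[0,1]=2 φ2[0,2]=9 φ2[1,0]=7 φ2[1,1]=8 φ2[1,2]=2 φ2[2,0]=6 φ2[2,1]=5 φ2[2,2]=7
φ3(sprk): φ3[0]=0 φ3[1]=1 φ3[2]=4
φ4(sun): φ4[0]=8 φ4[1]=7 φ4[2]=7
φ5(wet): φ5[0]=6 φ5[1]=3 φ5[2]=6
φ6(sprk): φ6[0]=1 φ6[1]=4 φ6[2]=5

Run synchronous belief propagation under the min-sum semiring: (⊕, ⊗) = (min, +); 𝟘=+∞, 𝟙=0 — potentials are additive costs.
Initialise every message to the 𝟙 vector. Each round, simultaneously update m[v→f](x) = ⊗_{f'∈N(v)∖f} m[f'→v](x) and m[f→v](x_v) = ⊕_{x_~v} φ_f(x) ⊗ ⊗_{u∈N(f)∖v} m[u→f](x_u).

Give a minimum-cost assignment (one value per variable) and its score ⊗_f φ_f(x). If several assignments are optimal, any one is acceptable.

assignment: (wet=2, sun=2, slip=1, sprk=0); score = 20

init: all messages = 𝟙 over 3 values
r1 m[φ0→wet] = [4, 6, 1]
r1 m[φ0→sun] = [3, 4, 1]
r1 m[φ1→sun] = [2, 5, 0]
r1 m[φ1→sprk] = [0, 5, 2]
r1 m[φ2→sun] = [2, 2, 5]
r1 m[φ2→slip] = [4, 2, 2]
r1 m[φ3→sprk] = [0, 1, 4]
r1 m[φ4→sun] = [8, 7, 7]
r1 m[φ5→wet] = [6, 3, 6]
r1 m[φ6→sprk] = [1, 4, 5]
r1 m[wet→φ0] = [0, 0, 0]
r1 m[wet→φ5] = [0, 0, 0]
r1 m[sun→φ0] = [0, 0, 0]
r1 m[sun→φ1] = [0, 0, 0]
r1 m[sun→φ2] = [0, 0, 0]
r1 m[sun→φ4] = [0, 0, 0]
r1 m[slip→φ2] = [0, 0, 0]
r1 m[sprk→φ1] = [0, 0, 0]
r1 m[sprk→φ3] = [0, 0, 0]
r1 m[sprk→φ6] = [0, 0, 0]
r2 m[φ0→wet] = [4, 6, 1]
r2 m[φ0→sun] = [3, 4, 1]
r2 m[φ1→sun] = [2, 5, 0]
r2 m[φ1→sprk] = [0, 5, 2]
r2 m[φ2→sun] = [2, 2, 5]
r2 m[φ2→slip] = [4, 2, 2]
r2 m[φ3→sprk] = [0, 1, 4]
r2 m[φ4→sun] = [8, 7, 7]
r2 m[φ5→wet] = [6, 3, 6]
r2 m[φ6→sprk] = [1, 4, 5]
r2 m[wet→φ0] = [6, 3, 6]
r2 m[wet→φ5] = [4, 6, 1]
r2 m[sun→φ0] = [12, 14, 12]
r2 m[sun→φ1] = [13, 13, 13]
r2 m[sun→φ2] = [13, 16, 8]
r2 m[sun→φ4] = [7, 11, 6]
r2 m[slip→φ2] = [0, 0, 0]
r2 m[sprk→φ1] = [1, 5, 9]
r2 m[sprk→φ3] = [1, 9, 7]
r2 m[sprk→φ6] = [0, 6, 6]
r3 m[φ0→wet] = [18, 18, 13]
r3 m[φ0→sun] = [9, 10, 7]
r3 m[φ1→sun] = [6, 8, 1]
r3 m[φ1→sprk] = [13, 18, 15]
r3 m[φ2→sun] = [2, 2, 5]
r3 m[φ2→slip] = [14, 13, 15]
r3 m[φ3→sprk] = [0, 1, 4]
r3 m[φ4→sun] = [8, 7, 7]
r3 m[φ5→wet] = [6, 3, 6]
r3 m[φ6→sprk] = [1, 4, 5]
r3 m[wet→φ0] = [6, 3, 6]
r3 m[wet→φ5] = [4, 6, 1]
r3 m[sun→φ0] = [12, 14, 12]
r3 m[sun→φ1] = [13, 13, 13]
r3 m[sun→φ2] = [13, 16, 8]
r3 m[sun→φ4] = [7, 11, 6]
r3 m[slip→φ2] = [0, 0, 0]
r3 m[sprk→φ1] = [1, 5, 9]
r3 m[sprk→φ3] = [1, 9, 7]
r3 m[sprk→φ6] = [0, 6, 6]
r4 m[φ0→wet] = [18, 18, 13]
r4 m[φ0→sun] = [9, 10, 7]
r4 m[φ1→sun] = [6, 8, 1]
r4 m[φ1→sprk] = [13, 18, 15]
r4 m[φ2→sun] = [2, 2, 5]
r4 m[φ2→slip] = [14, 13, 15]
r4 m[φ3→sprk] = [0, 1, 4]
r4 m[φ4→sun] = [8, 7, 7]
r4 m[φ5→wet] = [6, 3, 6]
r4 m[φ6→sprk] = [1, 4, 5]
r4 m[wet→φ0] = [6, 3, 6]
r4 m[wet→φ5] = [18, 18, 13]
r4 m[sun→φ0] = [16, 17, 13]
r4 m[sun→φ1] = [19, 19, 19]
r4 m[sun→φ2] = [23, 25, 15]
r4 m[sun→φ4] = [17, 20, 13]
r4 m[slip→φ2] = [0, 0, 0]
r4 m[sprk→φ1] = [1, 5, 9]
r4 m[sprk→φ3] = [14, 22, 20]
r4 m[sprk→φ6] = [13, 19, 19]
r5 m[φ0→wet] = [21, 19, 14]
r5 m[φ0→sun] = [9, 10, 7]
r5 m[φ1→sun] = [6, 8, 1]
r5 m[φ1→sprk] = [19, 24, 21]
r5 m[φ2→sun] = [2, 2, 5]
r5 m[φ2→slip] = [21, 20, 22]
r5 m[φ3→sprk] = [0, 1, 4]
r5 m[φ4→sun] = [8, 7, 7]
r5 m[φ5→wet] = [6, 3, 6]
r5 m[φ6→sprk] = [1, 4, 5]
r5 m[wet→φ0] = [6, 3, 6]
r5 m[wet→φ5] = [18, 18, 13]
r5 m[sun→φ0] = [16, 17, 13]
r5 m[sun→φ1] = [19, 19, 19]
r5 m[sun→φ2] = [23, 25, 15]
r5 m[sun→φ4] = [17, 20, 13]
r5 m[slip→φ2] = [0, 0, 0]
r5 m[sprk→φ1] = [1, 5, 9]
r5 m[sprk→φ3] = [14, 22, 20]
r5 m[sprk→φ6] = [13, 19, 19]
r6 m[φ0→wet] = [21, 19, 14]
r6 m[φ0→sun] = [9, 10, 7]
r6 m[φ1→sun] = [6, 8, 1]
r6 m[φ1→sprk] = [19, 24, 21]
r6 m[φ2→sun] = [2, 2, 5]
r6 m[φ2→slip] = [21, 20, 22]
r6 m[φ3→sprk] = [0, 1, 4]
r6 m[φ4→sun] = [8, 7, 7]
r6 m[φ5→wet] = [6, 3, 6]
r6 m[φ6→sprk] = [1, 4, 5]
r6 m[wet→φ0] = [6, 3, 6]
r6 m[wet→φ5] = [21, 19, 14]
r6 m[sun→φ0] = [16, 17, 13]
r6 m[sun→φ1] = [19, 19, 19]
r6 m[sun→φ2] = [23, 25, 15]
r6 m[sun→φ4] = [17, 20, 13]
r6 m[slip→φ2] = [0, 0, 0]
r6 m[sprk→φ1] = [1, 5, 9]
r6 m[sprk→φ3] = [20, 28, 26]
r6 m[sprk→φ6] = [19, 25, 25]
r7 m[φ0→wet] = [21, 19, 14]
r7 m[φ0→sun] = [9, 10, 7]
r7 m[φ1→sun] = [6, 8, 1]
r7 m[φ1→sprk] = [19, 24, 21]
r7 m[φ2→sun] = [2, 2, 5]
r7 m[φ2→slip] = [21, 20, 22]
r7 m[φ3→sprk] = [0, 1, 4]
r7 m[φ4→sun] = [8, 7, 7]
r7 m[φ5→wet] = [6, 3, 6]
r7 m[φ6→sprk] = [1, 4, 5]
r7 m[wet→φ0] = [6, 3, 6]
r7 m[wet→φ5] = [21, 19, 14]
r7 m[sun→φ0] = [16, 17, 13]
r7 m[sun→φ1] = [19, 19, 19]
r7 m[sun→φ2] = [23, 25, 15]
r7 m[sun→φ4] = [17, 20, 13]
r7 m[slip→φ2] = [0, 0, 0]
r7 m[sprk→φ1] = [1, 5, 9]
r7 m[sprk→φ3] = [20, 28, 26]
r7 m[sprk→φ6] = [19, 25, 25]
fixed point reached at round 7
traceback from wet: (wet=2, sun=2, slip=1, sprk=0), score=20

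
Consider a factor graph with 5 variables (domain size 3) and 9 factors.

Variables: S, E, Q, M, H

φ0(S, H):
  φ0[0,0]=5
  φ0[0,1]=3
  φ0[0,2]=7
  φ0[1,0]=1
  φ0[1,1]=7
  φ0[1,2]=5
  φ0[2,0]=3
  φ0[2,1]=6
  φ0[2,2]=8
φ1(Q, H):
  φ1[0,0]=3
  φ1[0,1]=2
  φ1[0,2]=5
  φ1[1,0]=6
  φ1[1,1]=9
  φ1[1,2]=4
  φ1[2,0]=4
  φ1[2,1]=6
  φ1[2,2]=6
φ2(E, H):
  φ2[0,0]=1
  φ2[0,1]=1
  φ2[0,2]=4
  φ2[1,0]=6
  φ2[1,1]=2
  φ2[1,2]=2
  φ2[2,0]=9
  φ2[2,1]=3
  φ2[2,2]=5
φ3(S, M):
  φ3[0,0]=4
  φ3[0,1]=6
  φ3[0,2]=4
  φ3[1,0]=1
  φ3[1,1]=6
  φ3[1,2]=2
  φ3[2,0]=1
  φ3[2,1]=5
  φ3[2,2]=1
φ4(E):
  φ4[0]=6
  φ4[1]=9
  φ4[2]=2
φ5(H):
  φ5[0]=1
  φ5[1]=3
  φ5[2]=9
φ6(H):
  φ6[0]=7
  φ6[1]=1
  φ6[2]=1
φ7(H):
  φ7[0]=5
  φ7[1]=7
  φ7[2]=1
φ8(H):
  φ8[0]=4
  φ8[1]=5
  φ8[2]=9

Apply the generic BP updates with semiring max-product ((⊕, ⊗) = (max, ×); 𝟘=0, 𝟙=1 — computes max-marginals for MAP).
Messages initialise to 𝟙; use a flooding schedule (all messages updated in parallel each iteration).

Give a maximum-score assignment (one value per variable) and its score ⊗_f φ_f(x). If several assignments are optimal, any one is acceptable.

init: all messages = 𝟙 over 3 values
r1 m[φ0→S] = [7, 7, 8]
r1 m[φ0→H] = [5, 7, 8]
r1 m[φ1→Q] = [5, 9, 6]
r1 m[φ1→H] = [6, 9, 6]
r1 m[φ2→E] = [4, 6, 9]
r1 m[φ2→H] = [9, 3, 5]
r1 m[φ3→S] = [6, 6, 5]
r1 m[φ3→M] = [4, 6, 4]
r1 m[φ4→E] = [6, 9, 2]
r1 m[φ5→H] = [1, 3, 9]
r1 m[φ6→H] = [7, 1, 1]
r1 m[φ7→H] = [5, 7, 1]
r1 m[φ8→H] = [4, 5, 9]
r1 m[S→φ0] = [1, 1, 1]
r1 m[S→φ3] = [1, 1, 1]
r1 m[E→φ2] = [1, 1, 1]
r1 m[E→φ4] = [1, 1, 1]
r1 m[Q→φ1] = [1, 1, 1]
r1 m[M→φ3] = [1, 1, 1]
r1 m[H→φ0] = [1, 1, 1]
r1 m[H→φ1] = [1, 1, 1]
r1 m[H→φ2] = [1, 1, 1]
r1 m[H→φ5] = [1, 1, 1]
r1 m[H→φ6] = [1, 1, 1]
r1 m[H→φ7] = [1, 1, 1]
r1 m[H→φ8] = [1, 1, 1]
r2 m[φ0→S] = [7, 7, 8]
r2 m[φ0→H] = [5, 7, 8]
r2 m[φ1→Q] = [5, 9, 6]
r2 m[φ1→H] = [6, 9, 6]
r2 m[φ2→E] = [4, 6, 9]
r2 m[φ2→H] = [9, 3, 5]
r2 m[φ3→S] = [6, 6, 5]
r2 m[φ3→M] = [4, 6, 4]
r2 m[φ4→E] = [6, 9, 2]
r2 m[φ5→H] = [1, 3, 9]
r2 m[φ6→H] = [7, 1, 1]
r2 m[φ7→H] = [5, 7, 1]
r2 m[φ8→H] = [4, 5, 9]
r2 m[S→φ0] = [6, 6, 5]
r2 m[S→φ3] = [7, 7, 8]
r2 m[E→φ2] = [6, 9, 2]
r2 m[E→φ4] = [4, 6, 9]
r2 m[Q→φ1] = [1, 1, 1]
r2 m[M→φ3] = [1, 1, 1]
r2 m[H→φ0] = [7560, 2835, 2430]
r2 m[H→φ1] = [6300, 2205, 3240]
r2 m[H→φ2] = [4200, 6615, 3888]
r2 m[H→φ5] = [37800, 6615, 2160]
r2 m[H→φ6] = [5400, 19845, 19440]
r2 m[H→φ7] = [7560, 2835, 19440]
r2 m[H→φ8] = [9450, 3969, 2160]
r3 m[φ0→S] = [37800, 19845, 22680]
r3 m[φ0→H] = [30, 42, 42]
r3 m[φ1→Q] = [18900, 37800, 25200]
r3 m[φ1→H] = [6, 9, 6]
r3 m[φ2→E] = [15552, 25200, 37800]
r3 m[φ2→H] = [54, 18, 24]
r3 m[φ3→S] = [6, 6, 5]
r3 m[φ3→M] = [28, 42, 28]
r3 m[φ4→E] = [6, 9, 2]
r3 m[φ5→H] = [1, 3, 9]
r3 m[φ6→H] = [7, 1, 1]
r3 m[φ7→H] = [5, 7, 1]
r3 m[φ8→H] = [4, 5, 9]
r3 m[S→φ0] = [6, 6, 5]
r3 m[S→φ3] = [7, 7, 8]
r3 m[E→φ2] = [6, 9, 2]
r3 m[E→φ4] = [4, 6, 9]
r3 m[Q→φ1] = [1, 1, 1]
r3 m[M→φ3] = [1, 1, 1]
r3 m[H→φ0] = [7560, 2835, 2430]
r3 m[H→φ1] = [6300, 2205, 3240]
r3 m[H→φ2] = [4200, 6615, 3888]
r3 m[H→φ5] = [37800, 6615, 2160]
r3 m[H→φ6] = [5400, 19845, 19440]
r3 m[H→φ7] = [7560, 2835, 19440]
r3 m[H→φ8] = [9450, 3969, 2160]
r4 m[φ0→S] = [37800, 19845, 22680]
r4 m[φ0→H] = [30, 42, 42]
r4 m[φ1→Q] = [18900, 37800, 25200]
r4 m[φ1→H] = [6, 9, 6]
r4 m[φ2→E] = [15552, 25200, 37800]
r4 m[φ2→H] = [54, 18, 24]
r4 m[φ3→S] = [6, 6, 5]
r4 m[φ3→M] = [28, 42, 28]
r4 m[φ4→E] = [6, 9, 2]
r4 m[φ5→H] = [1, 3, 9]
r4 m[φ6→H] = [7, 1, 1]
r4 m[φ7→H] = [5, 7, 1]
r4 m[φ8→H] = [4, 5, 9]
r4 m[S→φ0] = [6, 6, 5]
r4 m[S→φ3] = [37800, 19845, 22680]
r4 m[E→φ2] = [6, 9, 2]
r4 m[E→φ4] = [15552, 25200, 37800]
r4 m[Q→φ1] = [1, 1, 1]
r4 m[M→φ3] = [1, 1, 1]
r4 m[H→φ0] = [45360, 17010, 11664]
r4 m[H→φ1] = [226800, 79380, 81648]
r4 m[H→φ2] = [25200, 39690, 20412]
r4 m[H→φ5] = [1360800, 238140, 54432]
r4 m[H→φ6] = [194400, 714420, 489888]
r4 m[H→φ7] = [272160, 102060, 489888]
r4 m[H→φ8] = [340200, 142884, 54432]
r5 m[φ0→S] = [226800, 119070, 136080]
r5 m[φ0→H] = [30, 42, 42]
r5 m[φ1→Q] = [680400, 1360800, 907200]
r5 m[φ1→H] = [6, 9, 6]
r5 m[φ2→E] = [81648, 151200, 226800]
r5 m[φ2→H] = [54, 18, 24]
r5 m[φ3→S] = [6, 6, 5]
r5 m[φ3→M] = [151200, 226800, 151200]
r5 m[φ4→E] = [6, 9, 2]
r5 m[φ5→H] = [1, 3, 9]
r5 m[φ6→H] = [7, 1, 1]
r5 m[φ7→H] = [5, 7, 1]
r5 m[φ8→H] = [4, 5, 9]
r5 m[S→φ0] = [6, 6, 5]
r5 m[S→φ3] = [37800, 19845, 22680]
r5 m[E→φ2] = [6, 9, 2]
r5 m[E→φ4] = [15552, 25200, 37800]
r5 m[Q→φ1] = [1, 1, 1]
r5 m[M→φ3] = [1, 1, 1]
r5 m[H→φ0] = [45360, 17010, 11664]
r5 m[H→φ1] = [226800, 79380, 81648]
r5 m[H→φ2] = [25200, 39690, 20412]
r5 m[H→φ5] = [1360800, 238140, 54432]
r5 m[H→φ6] = [194400, 714420, 489888]
r5 m[H→φ7] = [272160, 102060, 489888]
r5 m[H→φ8] = [340200, 142884, 54432]
r6 m[φ0→S] = [226800, 119070, 136080]
r6 m[φ0→H] = [30, 42, 42]
r6 m[φ1→Q] = [680400, 1360800, 907200]
r6 m[φ1→H] = [6, 9, 6]
r6 m[φ2→E] = [81648, 151200, 226800]
r6 m[φ2→H] = [54, 18, 24]
r6 m[φ3→S] = [6, 6, 5]
r6 m[φ3→M] = [151200, 226800, 151200]
r6 m[φ4→E] = [6, 9, 2]
r6 m[φ5→H] = [1, 3, 9]
r6 m[φ6→H] = [7, 1, 1]
r6 m[φ7→H] = [5, 7, 1]
r6 m[φ8→H] = [4, 5, 9]
r6 m[S→φ0] = [6, 6, 5]
r6 m[S→φ3] = [226800, 119070, 136080]
r6 m[E→φ2] = [6, 9, 2]
r6 m[E→φ4] = [81648, 151200, 226800]
r6 m[Q→φ1] = [1, 1, 1]
r6 m[M→φ3] = [1, 1, 1]
r6 m[H→φ0] = [45360, 17010, 11664]
r6 m[H→φ1] = [226800, 79380, 81648]
r6 m[H→φ2] = [25200, 39690, 20412]
r6 m[H→φ5] = [1360800, 238140, 54432]
r6 m[H→φ6] = [194400, 714420, 489888]
r6 m[H→φ7] = [272160, 102060, 489888]
r6 m[H→φ8] = [340200, 142884, 54432]
r7 m[φ0→S] = [226800, 119070, 136080]
r7 m[φ0→H] = [30, 42, 42]
r7 m[φ1→Q] = [680400, 1360800, 907200]
r7 m[φ1→H] = [6, 9, 6]
r7 m[φ2→E] = [81648, 151200, 226800]
r7 m[φ2→H] = [54, 18, 24]
r7 m[φ3→S] = [6, 6, 5]
r7 m[φ3→M] = [907200, 1360800, 907200]
r7 m[φ4→E] = [6, 9, 2]
r7 m[φ5→H] = [1, 3, 9]
r7 m[φ6→H] = [7, 1, 1]
r7 m[φ7→H] = [5, 7, 1]
r7 m[φ8→H] = [4, 5, 9]
r7 m[S→φ0] = [6, 6, 5]
r7 m[S→φ3] = [226800, 119070, 136080]
r7 m[E→φ2] = [6, 9, 2]
r7 m[E→φ4] = [81648, 151200, 226800]
r7 m[Q→φ1] = [1, 1, 1]
r7 m[M→φ3] = [1, 1, 1]
r7 m[H→φ0] = [45360, 17010, 11664]
r7 m[H→φ1] = [226800, 79380, 81648]
r7 m[H→φ2] = [25200, 39690, 20412]
r7 m[H→φ5] = [1360800, 238140, 54432]
r7 m[H→φ6] = [194400, 714420, 489888]
r7 m[H→φ7] = [272160, 102060, 489888]
r7 m[H→φ8] = [340200, 142884, 54432]
r8 m[φ0→S] = [226800, 119070, 136080]
r8 m[φ0→H] = [30, 42, 42]
r8 m[φ1→Q] = [680400, 1360800, 907200]
r8 m[φ1→H] = [6, 9, 6]
r8 m[φ2→E] = [81648, 151200, 226800]
r8 m[φ2→H] = [54, 18, 24]
r8 m[φ3→S] = [6, 6, 5]
r8 m[φ3→M] = [907200, 1360800, 907200]
r8 m[φ4→E] = [6, 9, 2]
r8 m[φ5→H] = [1, 3, 9]
r8 m[φ6→H] = [7, 1, 1]
r8 m[φ7→H] = [5, 7, 1]
r8 m[φ8→H] = [4, 5, 9]
r8 m[S→φ0] = [6, 6, 5]
r8 m[S→φ3] = [226800, 119070, 136080]
r8 m[E→φ2] = [6, 9, 2]
r8 m[E→φ4] = [81648, 151200, 226800]
r8 m[Q→φ1] = [1, 1, 1]
r8 m[M→φ3] = [1, 1, 1]
r8 m[H→φ0] = [45360, 17010, 11664]
r8 m[H→φ1] = [226800, 79380, 81648]
r8 m[H→φ2] = [25200, 39690, 20412]
r8 m[H→φ5] = [1360800, 238140, 54432]
r8 m[H→φ6] = [194400, 714420, 489888]
r8 m[H→φ7] = [272160, 102060, 489888]
r8 m[H→φ8] = [340200, 142884, 54432]
fixed point reached at round 8
traceback from S: (S=0, E=1, Q=1, M=1, H=0), score=1360800

assignment: (S=0, E=1, Q=1, M=1, H=0); score = 1360800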